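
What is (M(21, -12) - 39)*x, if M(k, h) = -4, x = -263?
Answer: 11309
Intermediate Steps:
(M(21, -12) - 39)*x = (-4 - 39)*(-263) = -43*(-263) = 11309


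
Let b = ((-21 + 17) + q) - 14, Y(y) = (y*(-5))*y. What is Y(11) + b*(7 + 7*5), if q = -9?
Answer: -1739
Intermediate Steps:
Y(y) = -5*y**2 (Y(y) = (-5*y)*y = -5*y**2)
b = -27 (b = ((-21 + 17) - 9) - 14 = (-4 - 9) - 14 = -13 - 14 = -27)
Y(11) + b*(7 + 7*5) = -5*11**2 - 27*(7 + 7*5) = -5*121 - 27*(7 + 35) = -605 - 27*42 = -605 - 1134 = -1739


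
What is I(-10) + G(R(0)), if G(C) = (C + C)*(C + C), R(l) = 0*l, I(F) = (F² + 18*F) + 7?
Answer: -73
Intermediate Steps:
I(F) = 7 + F² + 18*F
R(l) = 0
G(C) = 4*C² (G(C) = (2*C)*(2*C) = 4*C²)
I(-10) + G(R(0)) = (7 + (-10)² + 18*(-10)) + 4*0² = (7 + 100 - 180) + 4*0 = -73 + 0 = -73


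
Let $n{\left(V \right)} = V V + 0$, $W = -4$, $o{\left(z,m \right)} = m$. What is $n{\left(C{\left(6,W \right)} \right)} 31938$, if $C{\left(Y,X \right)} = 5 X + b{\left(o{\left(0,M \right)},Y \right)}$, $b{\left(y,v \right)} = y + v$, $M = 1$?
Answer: $5397522$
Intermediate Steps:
$b{\left(y,v \right)} = v + y$
$C{\left(Y,X \right)} = 1 + Y + 5 X$ ($C{\left(Y,X \right)} = 5 X + \left(Y + 1\right) = 5 X + \left(1 + Y\right) = 1 + Y + 5 X$)
$n{\left(V \right)} = V^{2}$ ($n{\left(V \right)} = V^{2} + 0 = V^{2}$)
$n{\left(C{\left(6,W \right)} \right)} 31938 = \left(1 + 6 + 5 \left(-4\right)\right)^{2} \cdot 31938 = \left(1 + 6 - 20\right)^{2} \cdot 31938 = \left(-13\right)^{2} \cdot 31938 = 169 \cdot 31938 = 5397522$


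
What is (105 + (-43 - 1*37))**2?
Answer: 625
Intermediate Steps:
(105 + (-43 - 1*37))**2 = (105 + (-43 - 37))**2 = (105 - 80)**2 = 25**2 = 625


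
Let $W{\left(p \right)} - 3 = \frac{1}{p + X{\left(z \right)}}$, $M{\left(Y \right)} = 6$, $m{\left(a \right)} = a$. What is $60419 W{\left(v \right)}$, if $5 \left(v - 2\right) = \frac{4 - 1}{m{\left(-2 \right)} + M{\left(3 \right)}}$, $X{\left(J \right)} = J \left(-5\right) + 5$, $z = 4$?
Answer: $\frac{45374669}{257} \approx 1.7656 \cdot 10^{5}$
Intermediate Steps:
$X{\left(J \right)} = 5 - 5 J$ ($X{\left(J \right)} = - 5 J + 5 = 5 - 5 J$)
$v = \frac{43}{20}$ ($v = 2 + \frac{\left(4 - 1\right) \frac{1}{-2 + 6}}{5} = 2 + \frac{3 \cdot \frac{1}{4}}{5} = 2 + \frac{1}{5} \cdot \frac{3}{4} = 2 + \frac{3}{20} = \frac{43}{20} \approx 2.15$)
$W{\left(p \right)} = 3 + \frac{1}{-15 + p}$ ($W{\left(p \right)} = 3 + \frac{1}{p + \left(5 - 20\right)} = 3 + \frac{1}{p - 15} = 3 + \frac{1}{-15 + p}$)
$60419 W{\left(v \right)} = 60419 \frac{-44 + 3 \cdot \frac{43}{20}}{-15 + \frac{43}{20}} = 60419 \frac{-44 + \frac{129}{20}}{- \frac{257}{20}} = 60419 \left(\left(- \frac{20}{257}\right) \left(- \frac{751}{20}\right)\right) = 60419 \cdot \frac{751}{257} = \frac{45374669}{257}$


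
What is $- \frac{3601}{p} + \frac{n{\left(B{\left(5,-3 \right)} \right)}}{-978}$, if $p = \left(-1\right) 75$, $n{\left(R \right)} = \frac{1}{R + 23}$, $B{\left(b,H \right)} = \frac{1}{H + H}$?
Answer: $\frac{80413856}{1674825} \approx 48.013$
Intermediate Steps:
$B{\left(b,H \right)} = \frac{1}{2 H}$
$n{\left(R \right)} = \frac{1}{23 + R}$
$p = -75$
$- \frac{3601}{p} + \frac{n{\left(B{\left(5,-3 \right)} \right)}}{-978} = - \frac{3601}{-75} + \frac{1}{\left(23 + \frac{1}{2 \left(-3\right)}\right) \left(-978\right)} = \left(-3601\right) \left(- \frac{1}{75}\right) + \frac{1}{23 + \frac{1}{2} \left(- \frac{1}{3}\right)} \left(- \frac{1}{978}\right) = \frac{3601}{75} + \frac{1}{23 - \frac{1}{6}} \left(- \frac{1}{978}\right) = \frac{3601}{75} + \frac{1}{\frac{137}{6}} \left(- \frac{1}{978}\right) = \frac{3601}{75} + \frac{6}{137} \left(- \frac{1}{978}\right) = \frac{3601}{75} - \frac{1}{22331} = \frac{80413856}{1674825}$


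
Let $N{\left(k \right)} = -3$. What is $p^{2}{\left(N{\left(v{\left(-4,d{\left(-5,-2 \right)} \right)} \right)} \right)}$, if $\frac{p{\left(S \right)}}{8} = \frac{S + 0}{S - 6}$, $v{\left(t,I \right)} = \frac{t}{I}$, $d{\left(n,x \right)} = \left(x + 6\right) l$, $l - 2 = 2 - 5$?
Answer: $\frac{64}{9} \approx 7.1111$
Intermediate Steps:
$l = -1$ ($l = 2 + \left(2 - 5\right) = 2 - 3 = -1$)
$d{\left(n,x \right)} = -6 - x$ ($d{\left(n,x \right)} = \left(x + 6\right) \left(-1\right) = \left(6 + x\right) \left(-1\right) = -6 - x$)
$p{\left(S \right)} = \frac{8 S}{-6 + S}$ ($p{\left(S \right)} = 8 \frac{S + 0}{S - 6} = 8 \frac{S}{-6 + S} = \frac{8 S}{-6 + S}$)
$p^{2}{\left(N{\left(v{\left(-4,d{\left(-5,-2 \right)} \right)} \right)} \right)} = \left(8 \left(-3\right) \frac{1}{-6 - 3}\right)^{2} = \left(8 \left(-3\right) \frac{1}{-9}\right)^{2} = \left(8 \left(-3\right) \left(- \frac{1}{9}\right)\right)^{2} = \left(\frac{8}{3}\right)^{2} = \frac{64}{9}$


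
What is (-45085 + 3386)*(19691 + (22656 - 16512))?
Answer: -1077293665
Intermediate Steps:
(-45085 + 3386)*(19691 + (22656 - 16512)) = -41699*(19691 + 6144) = -41699*25835 = -1077293665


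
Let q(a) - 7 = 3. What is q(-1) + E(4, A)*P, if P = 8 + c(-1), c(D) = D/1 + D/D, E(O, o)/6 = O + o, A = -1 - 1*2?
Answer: 58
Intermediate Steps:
q(a) = 10 (q(a) = 7 + 3 = 10)
A = -3 (A = -1 - 2 = -3)
E(O, o) = 6*O + 6*o (E(O, o) = 6*(O + o) = 6*O + 6*o)
c(D) = 1 + D (c(D) = D*1 + 1 = D + 1 = 1 + D)
P = 8 (P = 8 + (1 - 1) = 8 + 0 = 8)
q(-1) + E(4, A)*P = 10 + (6*4 + 6*(-3))*8 = 10 + (24 - 18)*8 = 10 + 6*8 = 10 + 48 = 58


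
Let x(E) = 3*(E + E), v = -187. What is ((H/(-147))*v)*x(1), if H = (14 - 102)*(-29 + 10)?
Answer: 625328/49 ≈ 12762.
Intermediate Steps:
H = 1672 (H = -88*(-19) = 1672)
x(E) = 6*E (x(E) = 3*(2*E) = 6*E)
((H/(-147))*v)*x(1) = ((1672/(-147))*(-187))*(6*1) = ((1672*(-1/147))*(-187))*6 = -1672/147*(-187)*6 = (312664/147)*6 = 625328/49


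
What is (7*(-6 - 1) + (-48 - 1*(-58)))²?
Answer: 1521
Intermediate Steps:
(7*(-6 - 1) + (-48 - 1*(-58)))² = (7*(-7) + (-48 + 58))² = (-49 + 10)² = (-39)² = 1521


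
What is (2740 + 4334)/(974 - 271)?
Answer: 7074/703 ≈ 10.063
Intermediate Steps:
(2740 + 4334)/(974 - 271) = 7074/703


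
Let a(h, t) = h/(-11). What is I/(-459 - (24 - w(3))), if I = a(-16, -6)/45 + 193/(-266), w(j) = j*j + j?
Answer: 91279/62016570 ≈ 0.0014718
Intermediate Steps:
w(j) = j + j² (w(j) = j² + j = j + j²)
a(h, t) = -h/11 (a(h, t) = h*(-1/11) = -h/11)
I = -91279/131670 (I = -1/11*(-16)/45 + 193/(-266) = (16/11)*(1/45) + 193*(-1/266) = 16/495 - 193/266 = -91279/131670 ≈ -0.69324)
I/(-459 - (24 - w(3))) = -91279/(131670*(-459 - (24 - 3*(1 + 3)))) = -91279/(131670*(-459 - (24 - 3*4))) = -91279/(131670*(-459 - (24 - 1*12))) = -91279/(131670*(-459 - (24 - 12))) = -91279/(131670*(-459 - 1*12)) = -91279/(131670*(-459 - 12)) = -91279/131670/(-471) = -91279/131670*(-1/471) = 91279/62016570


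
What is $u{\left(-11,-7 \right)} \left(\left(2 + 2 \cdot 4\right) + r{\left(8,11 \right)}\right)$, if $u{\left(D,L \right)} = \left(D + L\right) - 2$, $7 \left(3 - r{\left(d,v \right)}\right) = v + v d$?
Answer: $\frac{160}{7} \approx 22.857$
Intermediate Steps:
$r{\left(d,v \right)} = 3 - \frac{v}{7} - \frac{d v}{7}$ ($r{\left(d,v \right)} = 3 - \frac{v + v d}{7} = 3 - \frac{v + d v}{7} = 3 - \left(\frac{v}{7} + \frac{d v}{7}\right) = 3 - \frac{v}{7} - \frac{d v}{7}$)
$u{\left(D,L \right)} = -2 + D + L$
$u{\left(-11,-7 \right)} \left(\left(2 + 2 \cdot 4\right) + r{\left(8,11 \right)}\right) = \left(-2 - 11 - 7\right) \left(\left(2 + 2 \cdot 4\right) - \left(- \frac{10}{7} + \frac{88}{7}\right)\right) = - 20 \left(\left(2 + 8\right) - \frac{78}{7}\right) = - 20 \left(10 - \frac{78}{7}\right) = \left(-20\right) \left(- \frac{8}{7}\right) = \frac{160}{7}$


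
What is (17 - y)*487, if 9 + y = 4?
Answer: 10714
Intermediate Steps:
y = -5 (y = -9 + 4 = -5)
(17 - y)*487 = (17 - 1*(-5))*487 = (17 + 5)*487 = 22*487 = 10714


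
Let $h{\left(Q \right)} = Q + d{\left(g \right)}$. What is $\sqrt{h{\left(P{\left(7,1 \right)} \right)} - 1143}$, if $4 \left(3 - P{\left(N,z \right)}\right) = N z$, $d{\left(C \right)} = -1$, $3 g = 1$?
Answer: $\frac{i \sqrt{4571}}{2} \approx 33.805 i$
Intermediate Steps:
$g = \frac{1}{3}$ ($g = \frac{1}{3} \cdot 1 = \frac{1}{3} \approx 0.33333$)
$P{\left(N,z \right)} = 3 - \frac{N z}{4}$
$h{\left(Q \right)} = -1 + Q$ ($h{\left(Q \right)} = Q - 1 = -1 + Q$)
$\sqrt{h{\left(P{\left(7,1 \right)} \right)} - 1143} = \sqrt{\left(-1 + \left(3 - \frac{7}{4} \cdot 1\right)\right) - 1143} = \sqrt{\left(-1 + \left(3 - \frac{7}{4}\right)\right) - 1143} = \sqrt{\left(-1 + \frac{5}{4}\right) - 1143} = \sqrt{\frac{1}{4} - 1143} = \sqrt{- \frac{4571}{4}} = \frac{i \sqrt{4571}}{2}$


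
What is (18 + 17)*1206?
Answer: 42210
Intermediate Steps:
(18 + 17)*1206 = 35*1206 = 42210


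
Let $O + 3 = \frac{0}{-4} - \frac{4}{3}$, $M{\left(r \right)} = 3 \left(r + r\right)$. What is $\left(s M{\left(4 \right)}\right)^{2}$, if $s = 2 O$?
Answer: $43264$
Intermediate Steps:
$M{\left(r \right)} = 6 r$ ($M{\left(r \right)} = 3 \cdot 2 r = 6 r$)
$O = - \frac{13}{3}$ ($O = -3 + \left(\frac{0}{-4} - \frac{4}{3}\right) = -3 + \left(0 \left(- \frac{1}{4}\right) - \frac{4}{3}\right) = -3 + \left(0 - \frac{4}{3}\right) = -3 - \frac{4}{3} = - \frac{13}{3} \approx -4.3333$)
$s = - \frac{26}{3}$ ($s = 2 \left(- \frac{13}{3}\right) = - \frac{26}{3} \approx -8.6667$)
$\left(s M{\left(4 \right)}\right)^{2} = \left(- \frac{26 \cdot 6 \cdot 4}{3}\right)^{2} = \left(\left(- \frac{26}{3}\right) 24\right)^{2} = \left(-208\right)^{2} = 43264$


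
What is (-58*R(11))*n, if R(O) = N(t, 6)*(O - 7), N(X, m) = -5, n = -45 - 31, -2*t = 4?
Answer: -88160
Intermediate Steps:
t = -2 (t = -1/2*4 = -2)
n = -76
R(O) = 35 - 5*O (R(O) = -5*(O - 7) = -5*(-7 + O) = 35 - 5*O)
(-58*R(11))*n = -58*(35 - 5*11)*(-76) = -58*(35 - 55)*(-76) = -58*(-20)*(-76) = 1160*(-76) = -88160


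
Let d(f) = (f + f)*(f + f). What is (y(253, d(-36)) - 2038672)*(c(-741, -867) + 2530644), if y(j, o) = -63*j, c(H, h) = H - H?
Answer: -5199488999484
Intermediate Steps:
c(H, h) = 0
d(f) = 4*f**2 (d(f) = (2*f)*(2*f) = 4*f**2)
(y(253, d(-36)) - 2038672)*(c(-741, -867) + 2530644) = (-63*253 - 2038672)*(0 + 2530644) = (-15939 - 2038672)*2530644 = -2054611*2530644 = -5199488999484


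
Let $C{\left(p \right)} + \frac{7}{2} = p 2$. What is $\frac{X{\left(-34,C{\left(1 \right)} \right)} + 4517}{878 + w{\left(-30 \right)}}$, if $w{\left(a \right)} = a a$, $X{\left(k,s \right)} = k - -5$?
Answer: $\frac{2244}{889} \approx 2.5242$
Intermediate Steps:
$C{\left(p \right)} = - \frac{7}{2} + 2 p$ ($C{\left(p \right)} = - \frac{7}{2} + p 2 = - \frac{7}{2} + 2 p$)
$X{\left(k,s \right)} = 5 + k$ ($X{\left(k,s \right)} = k + 5 = 5 + k$)
$w{\left(a \right)} = a^{2}$
$\frac{X{\left(-34,C{\left(1 \right)} \right)} + 4517}{878 + w{\left(-30 \right)}} = \frac{\left(5 - 34\right) + 4517}{878 + \left(-30\right)^{2}} = \frac{-29 + 4517}{878 + 900} = \frac{4488}{1778} = 4488 \cdot \frac{1}{1778} = \frac{2244}{889}$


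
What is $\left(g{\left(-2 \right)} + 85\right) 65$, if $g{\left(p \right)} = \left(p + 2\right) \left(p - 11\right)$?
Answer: $5525$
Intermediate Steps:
$g{\left(p \right)} = \left(-11 + p\right) \left(2 + p\right)$ ($g{\left(p \right)} = \left(2 + p\right) \left(-11 + p\right) = \left(-11 + p\right) \left(2 + p\right)$)
$\left(g{\left(-2 \right)} + 85\right) 65 = \left(\left(-22 + \left(-2\right)^{2} - -18\right) + 85\right) 65 = \left(\left(-22 + 4 + 18\right) + 85\right) 65 = \left(0 + 85\right) 65 = 85 \cdot 65 = 5525$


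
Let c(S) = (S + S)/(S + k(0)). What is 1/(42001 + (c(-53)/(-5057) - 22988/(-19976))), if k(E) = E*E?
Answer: 25254658/1060749943249 ≈ 2.3808e-5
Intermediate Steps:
k(E) = E²
c(S) = 2 (c(S) = (S + S)/(S + 0²) = (2*S)/(S + 0) = (2*S)/S = 2)
1/(42001 + (c(-53)/(-5057) - 22988/(-19976))) = 1/(42001 + (2/(-5057) - 22988/(-19976))) = 1/(42001 + (2*(-1/5057) - 22988*(-1/19976))) = 1/(42001 + (-2/5057 + 5747/4994)) = 1/(42001 + 29052591/25254658) = 1/(1060749943249/25254658) = 25254658/1060749943249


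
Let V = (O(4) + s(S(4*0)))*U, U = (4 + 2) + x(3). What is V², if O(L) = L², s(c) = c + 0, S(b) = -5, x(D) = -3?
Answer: 1089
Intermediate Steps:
U = 3 (U = (4 + 2) - 3 = 6 - 3 = 3)
s(c) = c
V = 33 (V = (4² - 5)*3 = (16 - 5)*3 = 11*3 = 33)
V² = 33² = 1089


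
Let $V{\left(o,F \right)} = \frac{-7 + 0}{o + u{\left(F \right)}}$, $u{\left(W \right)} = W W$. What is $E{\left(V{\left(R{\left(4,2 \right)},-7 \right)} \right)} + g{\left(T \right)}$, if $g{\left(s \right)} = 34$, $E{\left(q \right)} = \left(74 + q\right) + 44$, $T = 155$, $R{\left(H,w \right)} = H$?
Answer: $\frac{8049}{53} \approx 151.87$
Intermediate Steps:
$u{\left(W \right)} = W^{2}$
$V{\left(o,F \right)} = - \frac{7}{o + F^{2}}$ ($V{\left(o,F \right)} = \frac{-7 + 0}{o + F^{2}} = - \frac{7}{o + F^{2}}$)
$E{\left(q \right)} = 118 + q$
$E{\left(V{\left(R{\left(4,2 \right)},-7 \right)} \right)} + g{\left(T \right)} = \left(118 - \frac{7}{4 + \left(-7\right)^{2}}\right) + 34 = \left(118 - \frac{7}{4 + 49}\right) + 34 = \left(118 - \frac{7}{53}\right) + 34 = \frac{6247}{53} + 34 = \frac{8049}{53}$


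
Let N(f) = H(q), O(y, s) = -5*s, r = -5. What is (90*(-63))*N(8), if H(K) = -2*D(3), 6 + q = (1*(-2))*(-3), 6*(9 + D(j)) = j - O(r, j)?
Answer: -68040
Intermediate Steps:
D(j) = -9 + j (D(j) = -9 + (j - (-5)*j)/6 = -9 + (j + 5*j)/6 = -9 + (6*j)/6 = -9 + j)
q = 0 (q = -6 + (1*(-2))*(-3) = -6 - 2*(-3) = -6 + 6 = 0)
H(K) = 12 (H(K) = -2*(-9 + 3) = -2*(-6) = 12)
N(f) = 12
(90*(-63))*N(8) = (90*(-63))*12 = -5670*12 = -68040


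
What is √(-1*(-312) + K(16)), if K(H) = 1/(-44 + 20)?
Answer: √44922/12 ≈ 17.662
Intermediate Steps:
K(H) = -1/24 (K(H) = 1/(-24) = -1/24)
√(-1*(-312) + K(16)) = √(-1*(-312) - 1/24) = √(312 - 1/24) = √(7487/24) = √44922/12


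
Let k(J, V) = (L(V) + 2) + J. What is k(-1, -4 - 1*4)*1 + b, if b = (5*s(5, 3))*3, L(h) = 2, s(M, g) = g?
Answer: 48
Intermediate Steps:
b = 45 (b = (5*3)*3 = 15*3 = 45)
k(J, V) = 4 + J (k(J, V) = (2 + 2) + J = 4 + J)
k(-1, -4 - 1*4)*1 + b = (4 - 1)*1 + 45 = 3*1 + 45 = 3 + 45 = 48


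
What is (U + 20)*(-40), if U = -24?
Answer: 160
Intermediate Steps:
(U + 20)*(-40) = (-24 + 20)*(-40) = -4*(-40) = 160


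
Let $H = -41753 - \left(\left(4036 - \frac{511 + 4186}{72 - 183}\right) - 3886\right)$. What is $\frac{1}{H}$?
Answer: $- \frac{111}{4655930} \approx -2.3841 \cdot 10^{-5}$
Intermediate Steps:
$H = - \frac{4655930}{111}$ ($H = -41753 - \left(\left(4036 - \frac{4697}{72 + \left(-1154 + 971\right)}\right) - 3886\right) = -41753 - \left(\left(4036 - \frac{4697}{72 - 183}\right) - 3886\right) = -41753 - \left(\left(4036 - \frac{4697}{-111}\right) - 3886\right) = -41753 - \left(\left(4036 - 4697 \left(- \frac{1}{111}\right)\right) - 3886\right) = -41753 - \left(\left(4036 - - \frac{4697}{111}\right) - 3886\right) = -41753 - \left(\left(4036 + \frac{4697}{111}\right) - 3886\right) = -41753 - \left(\frac{452693}{111} - 3886\right) = -41753 - \frac{21347}{111} = - \frac{4655930}{111} \approx -41945.0$)
$\frac{1}{H} = \frac{1}{- \frac{4655930}{111}} = - \frac{111}{4655930}$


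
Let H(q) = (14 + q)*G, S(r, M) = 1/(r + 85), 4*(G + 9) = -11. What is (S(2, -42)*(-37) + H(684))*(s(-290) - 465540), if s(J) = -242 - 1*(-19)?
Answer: 664706679005/174 ≈ 3.8202e+9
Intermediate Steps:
G = -47/4 (G = -9 + (¼)*(-11) = -9 - 11/4 = -47/4 ≈ -11.750)
S(r, M) = 1/(85 + r)
H(q) = -329/2 - 47*q/4 (H(q) = (14 + q)*(-47/4) = -329/2 - 47*q/4)
s(J) = -223 (s(J) = -242 + 19 = -223)
(S(2, -42)*(-37) + H(684))*(s(-290) - 465540) = (-37/(85 + 2) + (-329/2 - 47/4*684))*(-223 - 465540) = (-37/87 + (-329/2 - 8037))*(-465763) = ((1/87)*(-37) - 16403/2)*(-465763) = (-37/87 - 16403/2)*(-465763) = -1427135/174*(-465763) = 664706679005/174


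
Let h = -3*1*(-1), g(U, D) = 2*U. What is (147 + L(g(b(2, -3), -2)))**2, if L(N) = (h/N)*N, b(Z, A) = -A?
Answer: 22500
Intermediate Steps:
h = 3 (h = -3*(-1) = 3)
L(N) = 3 (L(N) = (3/N)*N = 3)
(147 + L(g(b(2, -3), -2)))**2 = (147 + 3)**2 = 150**2 = 22500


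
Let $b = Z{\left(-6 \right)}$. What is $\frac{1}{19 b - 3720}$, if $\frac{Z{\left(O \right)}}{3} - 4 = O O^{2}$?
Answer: $- \frac{1}{15804} \approx -6.3275 \cdot 10^{-5}$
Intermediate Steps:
$Z{\left(O \right)} = 12 + 3 O^{3}$ ($Z{\left(O \right)} = 12 + 3 O O^{2} = 12 + 3 O^{3}$)
$b = -636$ ($b = 12 + 3 \left(-6\right)^{3} = 12 + 3 \left(-216\right) = 12 - 648 = -636$)
$\frac{1}{19 b - 3720} = \frac{1}{19 \left(-636\right) - 3720} = \frac{1}{-12084 - 3720} = \frac{1}{-15804} = - \frac{1}{15804}$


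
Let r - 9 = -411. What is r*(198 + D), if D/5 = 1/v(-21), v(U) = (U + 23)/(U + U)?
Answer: -37386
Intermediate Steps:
r = -402 (r = 9 - 411 = -402)
v(U) = (23 + U)/(2*U) (v(U) = (23 + U)/((2*U)) = (23 + U)*(1/(2*U)) = (23 + U)/(2*U))
D = -105 (D = 5/(((½)*(23 - 21)/(-21))) = 5/(((½)*(-1/21)*2)) = 5/(-1/21) = 5*(-21) = -105)
r*(198 + D) = -402*(198 - 105) = -402*93 = -37386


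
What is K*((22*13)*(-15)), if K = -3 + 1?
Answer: 8580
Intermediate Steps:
K = -2
K*((22*13)*(-15)) = -2*22*13*(-15) = -572*(-15) = -2*(-4290) = 8580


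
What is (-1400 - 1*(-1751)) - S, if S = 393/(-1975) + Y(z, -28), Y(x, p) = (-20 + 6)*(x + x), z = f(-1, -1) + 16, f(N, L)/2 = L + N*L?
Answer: 1578418/1975 ≈ 799.20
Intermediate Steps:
f(N, L) = 2*L + 2*L*N (f(N, L) = 2*(L + N*L) = 2*(L + L*N) = 2*L + 2*L*N)
z = 16 (z = 2*(-1)*(1 - 1) + 16 = 2*(-1)*0 + 16 = 0 + 16 = 16)
Y(x, p) = -28*x
S = -885193/1975 (S = 393/(-1975) - 28*16 = 393*(-1/1975) - 448 = -393/1975 - 448 = -885193/1975 ≈ -448.20)
(-1400 - 1*(-1751)) - S = (-1400 - 1*(-1751)) - 1*(-885193/1975) = (-1400 + 1751) + 885193/1975 = 351 + 885193/1975 = 1578418/1975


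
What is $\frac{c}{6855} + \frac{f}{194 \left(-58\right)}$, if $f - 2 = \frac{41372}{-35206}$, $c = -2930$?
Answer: $- \frac{29022078784}{67888134669} \approx -0.4275$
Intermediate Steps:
$f = \frac{14520}{17603}$ ($f = 2 + \frac{41372}{-35206} = 2 + 41372 \left(- \frac{1}{35206}\right) = 2 - \frac{20686}{17603} = \frac{14520}{17603} \approx 0.82486$)
$\frac{c}{6855} + \frac{f}{194 \left(-58\right)} = - \frac{2930}{6855} + \frac{14520}{17603 \cdot 194 \left(-58\right)} = \left(-2930\right) \frac{1}{6855} + \frac{14520}{17603 \left(-11252\right)} = - \frac{586}{1371} + \frac{14520}{17603} \left(- \frac{1}{11252}\right) = - \frac{586}{1371} - \frac{3630}{49517239} = - \frac{29022078784}{67888134669}$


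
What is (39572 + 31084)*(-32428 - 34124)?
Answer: -4702298112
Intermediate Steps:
(39572 + 31084)*(-32428 - 34124) = 70656*(-66552) = -4702298112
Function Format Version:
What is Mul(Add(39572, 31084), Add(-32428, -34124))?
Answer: -4702298112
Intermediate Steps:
Mul(Add(39572, 31084), Add(-32428, -34124)) = Mul(70656, -66552) = -4702298112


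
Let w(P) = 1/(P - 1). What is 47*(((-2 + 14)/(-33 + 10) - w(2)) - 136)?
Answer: -148661/23 ≈ -6463.5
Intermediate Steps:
w(P) = 1/(-1 + P)
47*(((-2 + 14)/(-33 + 10) - w(2)) - 136) = 47*(((-2 + 14)/(-33 + 10) - 1/(-1 + 2)) - 136) = 47*((12/(-23) - 1/1) - 136) = 47*((12*(-1/23) - 1*1) - 136) = 47*((-12/23 - 1) - 136) = 47*(-35/23 - 136) = 47*(-3163/23) = -148661/23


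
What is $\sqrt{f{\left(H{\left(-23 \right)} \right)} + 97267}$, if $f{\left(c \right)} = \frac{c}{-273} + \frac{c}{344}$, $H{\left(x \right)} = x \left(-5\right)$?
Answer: $\frac{61 \sqrt{57635179602}}{46956} \approx 311.88$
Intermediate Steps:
$H{\left(x \right)} = - 5 x$
$f{\left(c \right)} = - \frac{71 c}{93912}$ ($f{\left(c \right)} = c \left(- \frac{1}{273}\right) + c \frac{1}{344} = - \frac{c}{273} + \frac{c}{344} = - \frac{71 c}{93912}$)
$\sqrt{f{\left(H{\left(-23 \right)} \right)} + 97267} = \sqrt{- \frac{71 \left(\left(-5\right) \left(-23\right)\right)}{93912} + 97267} = \sqrt{\left(- \frac{71}{93912}\right) 115 + 97267} = \sqrt{- \frac{8165}{93912} + 97267} = \sqrt{\frac{9134530339}{93912}} = \frac{61 \sqrt{57635179602}}{46956}$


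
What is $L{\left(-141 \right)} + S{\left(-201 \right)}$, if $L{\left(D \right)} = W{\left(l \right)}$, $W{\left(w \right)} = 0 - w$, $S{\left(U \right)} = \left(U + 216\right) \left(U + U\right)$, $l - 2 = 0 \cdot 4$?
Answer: $-6032$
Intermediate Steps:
$l = 2$ ($l = 2 + 0 \cdot 4 = 2 + 0 = 2$)
$S{\left(U \right)} = 2 U \left(216 + U\right)$ ($S{\left(U \right)} = \left(216 + U\right) 2 U = 2 U \left(216 + U\right)$)
$W{\left(w \right)} = - w$
$L{\left(D \right)} = -2$ ($L{\left(D \right)} = \left(-1\right) 2 = -2$)
$L{\left(-141 \right)} + S{\left(-201 \right)} = -2 + 2 \left(-201\right) \left(216 - 201\right) = -2 + 2 \left(-201\right) 15 = -2 - 6030 = -6032$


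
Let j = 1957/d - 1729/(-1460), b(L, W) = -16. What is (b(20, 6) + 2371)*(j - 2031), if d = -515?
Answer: -1398436209/292 ≈ -4.7892e+6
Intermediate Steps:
j = -3819/1460 (j = 1957/(-515) - 1729/(-1460) = 1957*(-1/515) - 1729*(-1/1460) = -19/5 + 1729/1460 = -3819/1460 ≈ -2.6158)
(b(20, 6) + 2371)*(j - 2031) = (-16 + 2371)*(-3819/1460 - 2031) = 2355*(-2969079/1460) = -1398436209/292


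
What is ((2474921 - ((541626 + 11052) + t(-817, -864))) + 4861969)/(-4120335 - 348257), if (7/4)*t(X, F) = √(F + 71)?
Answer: -1696053/1117148 + I*√793/7820036 ≈ -1.5182 + 3.601e-6*I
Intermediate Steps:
t(X, F) = 4*√(71 + F)/7 (t(X, F) = 4*√(F + 71)/7 = 4*√(71 + F)/7)
((2474921 - ((541626 + 11052) + t(-817, -864))) + 4861969)/(-4120335 - 348257) = ((2474921 - ((541626 + 11052) + 4*√(71 - 864)/7)) + 4861969)/(-4120335 - 348257) = ((2474921 - (552678 + 4*√(-793)/7)) + 4861969)/(-4468592) = ((2474921 - (552678 + 4*(I*√793)/7)) + 4861969)*(-1/4468592) = ((2474921 - (552678 + 4*I*√793/7)) + 4861969)*(-1/4468592) = ((2474921 + (-552678 - 4*I*√793/7)) + 4861969)*(-1/4468592) = ((1922243 - 4*I*√793/7) + 4861969)*(-1/4468592) = (6784212 - 4*I*√793/7)*(-1/4468592) = -1696053/1117148 + I*√793/7820036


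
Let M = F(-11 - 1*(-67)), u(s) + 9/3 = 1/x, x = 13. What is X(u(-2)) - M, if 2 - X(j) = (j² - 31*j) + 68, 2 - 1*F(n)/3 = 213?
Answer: 79065/169 ≈ 467.84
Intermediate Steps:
F(n) = -633 (F(n) = 6 - 3*213 = 6 - 639 = -633)
u(s) = -38/13 (u(s) = -3 + 1/13 = -38/13)
M = -633
X(j) = -66 - j² + 31*j (X(j) = 2 - ((j² - 31*j) + 68) = 2 - (68 + j² - 31*j) = 2 + (-68 - j² + 31*j) = -66 - j² + 31*j)
X(u(-2)) - M = (-66 - (-38/13)² + 31*(-38/13)) - 1*(-633) = (-66 - 1*1444/169 - 1178/13) + 633 = (-66 - 1444/169 - 1178/13) + 633 = -27912/169 + 633 = 79065/169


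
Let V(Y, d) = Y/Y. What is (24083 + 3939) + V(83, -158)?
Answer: 28023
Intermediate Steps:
V(Y, d) = 1
(24083 + 3939) + V(83, -158) = (24083 + 3939) + 1 = 28022 + 1 = 28023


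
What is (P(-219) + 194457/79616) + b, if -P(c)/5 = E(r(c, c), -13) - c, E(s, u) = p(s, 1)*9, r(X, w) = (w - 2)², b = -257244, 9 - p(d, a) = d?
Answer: 154383659673/79616 ≈ 1.9391e+6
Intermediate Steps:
p(d, a) = 9 - d
r(X, w) = (-2 + w)²
E(s, u) = 81 - 9*s (E(s, u) = (9 - s)*9 = 81 - 9*s)
P(c) = -405 + 5*c + 45*(-2 + c)² (P(c) = -5*((81 - 9*(-2 + c)²) - c) = -5*(81 - c - 9*(-2 + c)²) = -405 + 5*c + 45*(-2 + c)²)
(P(-219) + 194457/79616) + b = ((-225 - 175*(-219) + 45*(-219)²) + 194457/79616) - 257244 = ((-225 + 38325 + 45*47961) + 194457*(1/79616)) - 257244 = ((-225 + 38325 + 2158245) + 194457/79616) - 257244 = (2196345 + 194457/79616) - 257244 = 174864397977/79616 - 257244 = 154383659673/79616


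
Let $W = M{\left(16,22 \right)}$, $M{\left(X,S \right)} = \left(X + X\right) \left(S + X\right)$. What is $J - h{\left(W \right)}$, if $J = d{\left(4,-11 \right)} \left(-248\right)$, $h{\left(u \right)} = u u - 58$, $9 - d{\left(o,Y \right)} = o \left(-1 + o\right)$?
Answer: $-1477854$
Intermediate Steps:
$d{\left(o,Y \right)} = 9 - o \left(-1 + o\right)$
$M{\left(X,S \right)} = 2 X \left(S + X\right)$
$W = 1216$ ($W = 2 \cdot 16 \left(22 + 16\right) = 2 \cdot 16 \cdot 38 = 1216$)
$h{\left(u \right)} = -58 + u^{2}$ ($h{\left(u \right)} = u^{2} - 58 = -58 + u^{2}$)
$J = 744$ ($J = \left(9 + 4 - 4^{2}\right) \left(-248\right) = \left(9 + 4 - 16\right) \left(-248\right) = \left(-3\right) \left(-248\right) = 744$)
$J - h{\left(W \right)} = 744 - \left(-58 + 1216^{2}\right) = 744 - \left(-58 + 1478656\right) = 744 - 1478598 = -1477854$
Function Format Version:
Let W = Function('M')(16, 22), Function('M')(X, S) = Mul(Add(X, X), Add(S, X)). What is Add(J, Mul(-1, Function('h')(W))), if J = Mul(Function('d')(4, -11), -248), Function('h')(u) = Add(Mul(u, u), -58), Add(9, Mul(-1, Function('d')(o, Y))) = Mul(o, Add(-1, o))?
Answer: -1477854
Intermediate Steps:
Function('d')(o, Y) = Add(9, Mul(-1, o, Add(-1, o))) (Function('d')(o, Y) = Add(9, Mul(-1, Mul(o, Add(-1, o)))) = Add(9, Mul(-1, o, Add(-1, o))))
Function('M')(X, S) = Mul(2, X, Add(S, X)) (Function('M')(X, S) = Mul(Mul(2, X), Add(S, X)) = Mul(2, X, Add(S, X)))
W = 1216 (W = Mul(2, 16, Add(22, 16)) = Mul(2, 16, 38) = 1216)
Function('h')(u) = Add(-58, Pow(u, 2)) (Function('h')(u) = Add(Pow(u, 2), -58) = Add(-58, Pow(u, 2)))
J = 744 (J = Mul(Add(9, 4, Mul(-1, Pow(4, 2))), -248) = Mul(Add(9, 4, Mul(-1, 16)), -248) = Mul(Add(9, 4, -16), -248) = Mul(-3, -248) = 744)
Add(J, Mul(-1, Function('h')(W))) = Add(744, Mul(-1, Add(-58, Pow(1216, 2)))) = Add(744, Mul(-1, Add(-58, 1478656))) = Add(744, Mul(-1, 1478598)) = Add(744, -1478598) = -1477854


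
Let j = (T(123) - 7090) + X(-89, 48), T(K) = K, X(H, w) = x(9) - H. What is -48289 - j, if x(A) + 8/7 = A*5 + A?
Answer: -290247/7 ≈ -41464.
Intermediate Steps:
x(A) = -8/7 + 6*A (x(A) = -8/7 + (A*5 + A) = -8/7 + (5*A + A) = -8/7 + 6*A)
X(H, w) = 370/7 - H (X(H, w) = (-8/7 + 6*9) - H = (-8/7 + 54) - H = 370/7 - H)
j = -47776/7 (j = (123 - 7090) + (370/7 - 1*(-89)) = -6967 + (370/7 + 89) = -6967 + 993/7 = -47776/7 ≈ -6825.1)
-48289 - j = -48289 - 1*(-47776/7) = -48289 + 47776/7 = -290247/7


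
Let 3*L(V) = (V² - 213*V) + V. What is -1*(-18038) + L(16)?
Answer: 50978/3 ≈ 16993.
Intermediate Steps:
L(V) = -212*V/3 + V²/3 (L(V) = ((V² - 213*V) + V)/3 = (V² - 212*V)/3 = -212*V/3 + V²/3)
-1*(-18038) + L(16) = -1*(-18038) + (⅓)*16*(-212 + 16) = 18038 + (⅓)*16*(-196) = 18038 - 3136/3 = 50978/3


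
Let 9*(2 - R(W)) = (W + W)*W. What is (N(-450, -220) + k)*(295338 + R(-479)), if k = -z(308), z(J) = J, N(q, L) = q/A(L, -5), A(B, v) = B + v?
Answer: -74772052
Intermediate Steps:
N(q, L) = q/(-5 + L) (N(q, L) = q/(L - 5) = q/(-5 + L))
k = -308 (k = -1*308 = -308)
R(W) = 2 - 2*W**2/9 (R(W) = 2 - (W + W)*W/9 = 2 - 2*W*W/9 = 2 - 2*W**2/9)
(N(-450, -220) + k)*(295338 + R(-479)) = (-450/(-5 - 220) - 308)*(295338 + (2 - 2/9*(-479)**2)) = (-450/(-225) - 308)*(295338 + (2 - 2/9*229441)) = (-450*(-1/225) - 308)*(295338 + (2 - 458882/9)) = (2 - 308)*(295338 - 458864/9) = -306*2199178/9 = -74772052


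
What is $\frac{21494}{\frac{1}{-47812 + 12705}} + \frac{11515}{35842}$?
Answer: $- \frac{27046009678921}{35842} \approx -7.5459 \cdot 10^{8}$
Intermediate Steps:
$\frac{21494}{\frac{1}{-47812 + 12705}} + \frac{11515}{35842} = \frac{21494}{\frac{1}{-35107}} + 11515 \cdot \frac{1}{35842} = \frac{21494}{- \frac{1}{35107}} + \frac{11515}{35842} = 21494 \left(-35107\right) + \frac{11515}{35842} = -754589858 + \frac{11515}{35842} = - \frac{27046009678921}{35842}$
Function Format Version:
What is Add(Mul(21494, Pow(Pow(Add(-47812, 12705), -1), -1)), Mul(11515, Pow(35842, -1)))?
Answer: Rational(-27046009678921, 35842) ≈ -7.5459e+8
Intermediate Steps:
Add(Mul(21494, Pow(Pow(Add(-47812, 12705), -1), -1)), Mul(11515, Pow(35842, -1))) = Add(Mul(21494, Pow(Pow(-35107, -1), -1)), Mul(11515, Rational(1, 35842))) = Add(Mul(21494, Pow(Rational(-1, 35107), -1)), Rational(11515, 35842)) = Add(Mul(21494, -35107), Rational(11515, 35842)) = Add(-754589858, Rational(11515, 35842)) = Rational(-27046009678921, 35842)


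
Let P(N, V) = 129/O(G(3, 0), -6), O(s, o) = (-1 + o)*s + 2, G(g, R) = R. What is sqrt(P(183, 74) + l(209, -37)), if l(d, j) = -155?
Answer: I*sqrt(362)/2 ≈ 9.5132*I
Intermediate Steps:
O(s, o) = 2 + s*(-1 + o) (O(s, o) = s*(-1 + o) + 2 = 2 + s*(-1 + o))
P(N, V) = 129/2 (P(N, V) = 129/(2 - 1*0 - 6*0) = 129/(2 + 0 + 0) = 129/2)
sqrt(P(183, 74) + l(209, -37)) = sqrt(129/2 - 155) = sqrt(-181/2) = I*sqrt(362)/2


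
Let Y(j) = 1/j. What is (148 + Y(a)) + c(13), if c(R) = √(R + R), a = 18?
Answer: 2665/18 + √26 ≈ 153.15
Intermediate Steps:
c(R) = √2*√R (c(R) = √(2*R) = √2*√R)
(148 + Y(a)) + c(13) = (148 + 1/18) + √2*√13 = (148 + 1/18) + √26 = 2665/18 + √26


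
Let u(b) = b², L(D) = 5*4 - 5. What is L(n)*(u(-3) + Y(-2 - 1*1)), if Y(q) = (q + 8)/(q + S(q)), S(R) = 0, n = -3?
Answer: 110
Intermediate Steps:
L(D) = 15 (L(D) = 20 - 5 = 15)
Y(q) = (8 + q)/q (Y(q) = (q + 8)/(q + 0) = (8 + q)/q)
L(n)*(u(-3) + Y(-2 - 1*1)) = 15*((-3)² + (8 + (-2 - 1*1))/(-2 - 1*1)) = 15*(9 + (8 + (-2 - 1))/(-2 - 1)) = 15*(9 + (8 - 3)/(-3)) = 15*(9 - ⅓*5) = 15*(9 - 5/3) = 15*(22/3) = 110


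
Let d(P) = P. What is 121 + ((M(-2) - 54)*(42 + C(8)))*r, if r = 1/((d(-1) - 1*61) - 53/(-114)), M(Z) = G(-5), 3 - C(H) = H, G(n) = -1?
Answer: 216161/1403 ≈ 154.07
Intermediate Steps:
C(H) = 3 - H
M(Z) = -1
r = -114/7015 (r = 1/((-1 - 1*61) - 53/(-114)) = 1/((-1 - 61) - 53*(-1/114)) = 1/(-62 + 53/114) = 1/(-7015/114) = -114/7015 ≈ -0.016251)
121 + ((M(-2) - 54)*(42 + C(8)))*r = 121 + ((-1 - 54)*(42 + (3 - 1*8)))*(-114/7015) = 121 - 55*(42 + (3 - 8))*(-114/7015) = 121 - 55*(42 - 5)*(-114/7015) = 121 - 55*37*(-114/7015) = 121 - 2035*(-114/7015) = 121 + 46398/1403 = 216161/1403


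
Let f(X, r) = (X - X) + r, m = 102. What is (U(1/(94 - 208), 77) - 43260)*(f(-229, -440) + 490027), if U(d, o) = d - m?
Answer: -2420160239903/114 ≈ -2.1229e+10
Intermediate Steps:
f(X, r) = r (f(X, r) = 0 + r = r)
U(d, o) = -102 + d (U(d, o) = d - 1*102 = d - 102 = -102 + d)
(U(1/(94 - 208), 77) - 43260)*(f(-229, -440) + 490027) = ((-102 + 1/(94 - 208)) - 43260)*(-440 + 490027) = ((-102 + 1/(-114)) - 43260)*489587 = ((-102 - 1/114) - 43260)*489587 = (-11629/114 - 43260)*489587 = -4943269/114*489587 = -2420160239903/114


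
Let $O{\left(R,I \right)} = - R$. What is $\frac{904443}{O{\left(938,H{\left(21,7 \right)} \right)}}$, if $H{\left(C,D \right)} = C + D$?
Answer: $- \frac{904443}{938} \approx -964.22$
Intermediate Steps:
$\frac{904443}{O{\left(938,H{\left(21,7 \right)} \right)}} = \frac{904443}{\left(-1\right) 938} = \frac{904443}{-938} = 904443 \left(- \frac{1}{938}\right) = - \frac{904443}{938}$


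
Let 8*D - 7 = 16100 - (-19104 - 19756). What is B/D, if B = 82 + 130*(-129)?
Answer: -133504/54967 ≈ -2.4288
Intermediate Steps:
D = 54967/8 (D = 7/8 + (16100 - (-19104 - 19756))/8 = 7/8 + (16100 - 1*(-38860))/8 = 7/8 + (16100 + 38860)/8 = 7/8 + (⅛)*54960 = 7/8 + 6870 = 54967/8 ≈ 6870.9)
B = -16688 (B = 82 - 16770 = -16688)
B/D = -16688/54967/8 = -16688*8/54967 = -133504/54967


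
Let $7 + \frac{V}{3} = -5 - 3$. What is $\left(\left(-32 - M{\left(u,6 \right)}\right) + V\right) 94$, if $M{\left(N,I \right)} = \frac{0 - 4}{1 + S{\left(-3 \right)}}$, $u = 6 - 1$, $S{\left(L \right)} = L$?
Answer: $-7426$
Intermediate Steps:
$u = 5$
$M{\left(N,I \right)} = 2$ ($M{\left(N,I \right)} = \frac{0 - 4}{1 - 3} = - \frac{4}{-2} = \left(-4\right) \left(- \frac{1}{2}\right) = 2$)
$V = -45$ ($V = -21 + 3 \left(-5 - 3\right) = -21 + 3 \left(-8\right) = -21 - 24 = -45$)
$\left(\left(-32 - M{\left(u,6 \right)}\right) + V\right) 94 = \left(\left(-32 - 2\right) - 45\right) 94 = \left(-34 - 45\right) 94 = \left(-79\right) 94 = -7426$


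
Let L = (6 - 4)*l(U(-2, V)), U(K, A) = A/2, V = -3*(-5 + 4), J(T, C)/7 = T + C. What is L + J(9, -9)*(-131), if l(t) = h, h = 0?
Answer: 0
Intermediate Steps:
J(T, C) = 7*C + 7*T (J(T, C) = 7*(T + C) = 7*(C + T) = 7*C + 7*T)
V = 3 (V = -3*(-1) = 3)
U(K, A) = A/2 (U(K, A) = A*(½) = A/2)
l(t) = 0
L = 0 (L = (6 - 4)*0 = 2*0 = 0)
L + J(9, -9)*(-131) = 0 + (7*(-9) + 7*9)*(-131) = 0 + (-63 + 63)*(-131) = 0 + 0*(-131) = 0 + 0 = 0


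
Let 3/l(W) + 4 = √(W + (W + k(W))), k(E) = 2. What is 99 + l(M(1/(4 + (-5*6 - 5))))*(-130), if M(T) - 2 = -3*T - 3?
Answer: 9687/49 + 39*√186/49 ≈ 208.55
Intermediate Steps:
M(T) = -1 - 3*T (M(T) = 2 + (-3*T - 3) = 2 + (-3 - 3*T) = -1 - 3*T)
l(W) = 3/(-4 + √(2 + 2*W)) (l(W) = 3/(-4 + √(W + (W + 2))) = 3/(-4 + √(W + (2 + W))) = 3/(-4 + √(2 + 2*W)))
99 + l(M(1/(4 + (-5*6 - 5))))*(-130) = 99 + (3/(-4 + √2*√(1 + (-1 - 3/(4 + (-5*6 - 5))))))*(-130) = 99 + (3/(-4 + √2*√(1 + (-1 - 3/(4 + (-30 - 5))))))*(-130) = 99 + (3/(-4 + √2*√(1 + (-1 - 3/(4 - 35)))))*(-130) = 99 + (3/(-4 + √2*√(1 + (-1 - 3/(-31)))))*(-130) = 99 + (3/(-4 + √2*√(1 + (-1 - 3*(-1/31)))))*(-130) = 99 + (3/(-4 + √2*√(1 + (-1 + 3/31))))*(-130) = 99 + (3/(-4 + √2*√(1 - 28/31)))*(-130) = 99 + (3/(-4 + √2*√(3/31)))*(-130) = 99 + (3/(-4 + √2*(√93/31)))*(-130) = 99 + (3/(-4 + √186/31))*(-130) = 99 - 390/(-4 + √186/31)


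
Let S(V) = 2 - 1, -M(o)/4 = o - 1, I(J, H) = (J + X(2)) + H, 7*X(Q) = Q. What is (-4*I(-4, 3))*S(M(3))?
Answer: 20/7 ≈ 2.8571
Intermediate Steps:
X(Q) = Q/7
I(J, H) = 2/7 + H + J (I(J, H) = (J + (1/7)*2) + H = (J + 2/7) + H = (2/7 + J) + H = 2/7 + H + J)
M(o) = 4 - 4*o (M(o) = -4*(o - 1) = -4*(-1 + o) = 4 - 4*o)
S(V) = 1
(-4*I(-4, 3))*S(M(3)) = -4*(2/7 + 3 - 4)*1 = -4*(-5/7)*1 = (20/7)*1 = 20/7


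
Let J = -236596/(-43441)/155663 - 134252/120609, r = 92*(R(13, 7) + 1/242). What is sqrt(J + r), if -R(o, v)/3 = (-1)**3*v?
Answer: sqrt(1918989255974611859859476496351898)/996816234574413 ≈ 43.946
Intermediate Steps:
R(o, v) = 3*v (R(o, v) = -3*(-1)**3*v = -(-3)*v = 3*v)
r = 233818/121 (r = 92*(3*7 + 1/242) = 92*(21 + 1/242) = 92*(5083/242) = 233818/121 ≈ 1932.4)
J = -907804483123552/815576919197247 (J = -236596*(-1/43441)*(1/155663) - 134252*1/120609 = (236596/43441)*(1/155663) - 134252/120609 = 236596/6762156383 - 134252/120609 = -907804483123552/815576919197247 ≈ -1.1131)
sqrt(J + r) = sqrt(-907804483123552/815576919197247 + 233818/121) = sqrt(190586719750403949254/98684807222866887) = sqrt(1918989255974611859859476496351898)/996816234574413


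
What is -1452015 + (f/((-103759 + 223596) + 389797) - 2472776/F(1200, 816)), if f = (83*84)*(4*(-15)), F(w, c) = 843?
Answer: -34726520584093/23867859 ≈ -1.4550e+6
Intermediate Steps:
f = -418320 (f = 6972*(-60) = -418320)
-1452015 + (f/((-103759 + 223596) + 389797) - 2472776/F(1200, 816)) = -1452015 + (-418320/((-103759 + 223596) + 389797) - 2472776/843) = -1452015 + (-418320/(119837 + 389797) - 2472776*1/843) = -1452015 + (-418320/509634 - 2472776/843) = -1452015 + (-418320*1/509634 - 2472776/843) = -1452015 + (-23240/28313 - 2472776/843) = -1452015 - 70031298208/23867859 = -34726520584093/23867859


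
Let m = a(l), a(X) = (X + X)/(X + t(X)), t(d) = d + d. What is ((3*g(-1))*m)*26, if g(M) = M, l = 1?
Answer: -52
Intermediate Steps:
t(d) = 2*d
a(X) = ⅔ (a(X) = (X + X)/(X + 2*X) = (2*X)/((3*X)) = (2*X)*(1/(3*X)) = ⅔)
m = ⅔ ≈ 0.66667
((3*g(-1))*m)*26 = ((3*(-1))*(⅔))*26 = -3*⅔*26 = -2*26 = -52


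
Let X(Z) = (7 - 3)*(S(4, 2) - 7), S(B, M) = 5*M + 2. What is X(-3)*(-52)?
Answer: -1040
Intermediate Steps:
S(B, M) = 2 + 5*M
X(Z) = 20 (X(Z) = (7 - 3)*((2 + 5*2) - 7) = 4*((2 + 10) - 7) = 4*(12 - 7) = 4*5 = 20)
X(-3)*(-52) = 20*(-52) = -1040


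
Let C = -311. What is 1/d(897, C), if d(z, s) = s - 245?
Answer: -1/556 ≈ -0.0017986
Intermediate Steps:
d(z, s) = -245 + s
1/d(897, C) = 1/(-245 - 311) = 1/(-556) = -1/556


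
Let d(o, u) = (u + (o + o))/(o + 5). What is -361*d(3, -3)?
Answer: -1083/8 ≈ -135.38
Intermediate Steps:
d(o, u) = (u + 2*o)/(5 + o)
-361*d(3, -3) = -361*(-3 + 2*3)/(5 + 3) = -361*(-3 + 6)/8 = -361*3/8 = -1083/8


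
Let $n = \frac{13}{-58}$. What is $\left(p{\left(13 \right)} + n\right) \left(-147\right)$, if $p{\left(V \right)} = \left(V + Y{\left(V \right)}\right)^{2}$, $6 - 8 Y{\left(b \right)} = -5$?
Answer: $- \frac{56317023}{1856} \approx -30343.0$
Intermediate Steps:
$Y{\left(b \right)} = \frac{11}{8}$ ($Y{\left(b \right)} = \frac{3}{4} - - \frac{5}{8} = \frac{3}{4} + \frac{5}{8} = \frac{11}{8}$)
$n = - \frac{13}{58}$ ($n = 13 \left(- \frac{1}{58}\right) = - \frac{13}{58} \approx -0.22414$)
$p{\left(V \right)} = \left(\frac{11}{8} + V\right)^{2}$ ($p{\left(V \right)} = \left(V + \frac{11}{8}\right)^{2} = \left(\frac{11}{8} + V\right)^{2}$)
$\left(p{\left(13 \right)} + n\right) \left(-147\right) = \left(\frac{\left(11 + 8 \cdot 13\right)^{2}}{64} - \frac{13}{58}\right) \left(-147\right) = \left(\frac{\left(11 + 104\right)^{2}}{64} - \frac{13}{58}\right) \left(-147\right) = \left(\frac{115^{2}}{64} - \frac{13}{58}\right) \left(-147\right) = \left(\frac{1}{64} \cdot 13225 - \frac{13}{58}\right) \left(-147\right) = \left(\frac{13225}{64} - \frac{13}{58}\right) \left(-147\right) = \frac{383109}{1856} \left(-147\right) = - \frac{56317023}{1856}$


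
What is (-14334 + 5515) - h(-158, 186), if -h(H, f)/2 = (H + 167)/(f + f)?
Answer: -546775/62 ≈ -8819.0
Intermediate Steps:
h(H, f) = -(167 + H)/f (h(H, f) = -2*(H + 167)/(f + f) = -2*(167 + H)/(2*f) = -2*(167 + H)*1/(2*f) = -(167 + H)/f)
(-14334 + 5515) - h(-158, 186) = (-14334 + 5515) - (-167 - 1*(-158))/186 = -8819 - (-167 + 158)/186 = -8819 - (-9)/186 = -8819 - 1*(-3/62) = -8819 + 3/62 = -546775/62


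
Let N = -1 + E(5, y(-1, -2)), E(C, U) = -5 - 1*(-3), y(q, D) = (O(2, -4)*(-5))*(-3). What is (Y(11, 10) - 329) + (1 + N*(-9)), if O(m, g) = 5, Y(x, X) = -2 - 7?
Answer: -310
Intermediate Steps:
Y(x, X) = -9
y(q, D) = 75 (y(q, D) = (5*(-5))*(-3) = -25*(-3) = 75)
E(C, U) = -2 (E(C, U) = -5 + 3 = -2)
N = -3 (N = -1 - 2 = -3)
(Y(11, 10) - 329) + (1 + N*(-9)) = (-9 - 329) + (1 - 3*(-9)) = -338 + (1 + 27) = -338 + 28 = -310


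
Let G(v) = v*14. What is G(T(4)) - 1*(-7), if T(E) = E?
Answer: 63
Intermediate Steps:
G(v) = 14*v
G(T(4)) - 1*(-7) = 14*4 - 1*(-7) = 56 + 7 = 63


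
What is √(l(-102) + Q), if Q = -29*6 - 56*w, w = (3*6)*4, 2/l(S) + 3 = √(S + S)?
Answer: 2*√((3155 - 2103*I*√51)/(-3 + 2*I*√51)) ≈ 0.0010339 - 64.854*I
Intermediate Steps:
l(S) = 2/(-3 + √2*√S) (l(S) = 2/(-3 + √(S + S)) = 2/(-3 + √(2*S)) = 2/(-3 + √2*√S))
w = 72 (w = 18*4 = 72)
Q = -4206 (Q = -29*6 - 56*72 = -174 - 4032 = -4206)
√(l(-102) + Q) = √(2/(-3 + √2*√(-102)) - 4206) = √(2/(-3 + √2*(I*√102)) - 4206) = √(2/(-3 + 2*I*√51) - 4206) = √(-4206 + 2/(-3 + 2*I*√51))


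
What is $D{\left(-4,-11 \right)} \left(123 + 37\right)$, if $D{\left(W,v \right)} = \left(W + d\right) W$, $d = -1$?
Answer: $3200$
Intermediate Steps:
$D{\left(W,v \right)} = W \left(-1 + W\right)$ ($D{\left(W,v \right)} = \left(W - 1\right) W = \left(-1 + W\right) W = W \left(-1 + W\right)$)
$D{\left(-4,-11 \right)} \left(123 + 37\right) = - 4 \left(-1 - 4\right) \left(123 + 37\right) = \left(-4\right) \left(-5\right) 160 = 20 \cdot 160 = 3200$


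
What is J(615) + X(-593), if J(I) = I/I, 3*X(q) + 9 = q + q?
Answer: -1192/3 ≈ -397.33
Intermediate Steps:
X(q) = -3 + 2*q/3 (X(q) = -3 + (q + q)/3 = -3 + (2*q)/3 = -3 + 2*q/3)
J(I) = 1
J(615) + X(-593) = 1 + (-3 + (⅔)*(-593)) = 1 + (-3 - 1186/3) = 1 - 1195/3 = -1192/3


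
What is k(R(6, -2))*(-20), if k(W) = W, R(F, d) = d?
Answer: 40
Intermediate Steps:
k(R(6, -2))*(-20) = -2*(-20) = 40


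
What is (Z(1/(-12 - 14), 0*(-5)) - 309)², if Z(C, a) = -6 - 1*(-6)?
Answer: 95481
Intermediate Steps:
Z(C, a) = 0 (Z(C, a) = -6 + 6 = 0)
(Z(1/(-12 - 14), 0*(-5)) - 309)² = (0 - 309)² = (-309)² = 95481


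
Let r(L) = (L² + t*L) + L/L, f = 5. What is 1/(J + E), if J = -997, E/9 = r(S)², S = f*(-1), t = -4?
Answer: 1/18047 ≈ 5.5411e-5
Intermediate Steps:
S = -5 (S = 5*(-1) = -5)
r(L) = 1 + L² - 4*L (r(L) = (L² - 4*L) + L/L = (L² - 4*L) + 1 = 1 + L² - 4*L)
E = 19044 (E = 9*(1 + (-5)² - 4*(-5))² = 9*(1 + 25 + 20)² = 9*46² = 9*2116 = 19044)
1/(J + E) = 1/(-997 + 19044) = 1/18047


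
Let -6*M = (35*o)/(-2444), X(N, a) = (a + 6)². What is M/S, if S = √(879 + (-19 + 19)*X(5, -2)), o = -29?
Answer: -1015*√879/12889656 ≈ -0.0023346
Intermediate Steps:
X(N, a) = (6 + a)²
M = -1015/14664 (M = -35*(-29)/(6*(-2444)) = -(-1015)*(-1)/(6*2444) = -⅙*1015/2444 = -1015/14664 ≈ -0.069217)
S = √879 (S = √(879 + (-19 + 19)*(6 - 2)²) = √(879 + 0*4²) = √(879 + 0*16) = √(879 + 0) = √879 ≈ 29.648)
M/S = -1015*√879/879/14664 = -1015*√879/12889656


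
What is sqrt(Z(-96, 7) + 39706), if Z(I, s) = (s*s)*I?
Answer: sqrt(35002) ≈ 187.09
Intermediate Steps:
Z(I, s) = I*s**2 (Z(I, s) = s**2*I = I*s**2)
sqrt(Z(-96, 7) + 39706) = sqrt(-96*7**2 + 39706) = sqrt(-96*49 + 39706) = sqrt(-4704 + 39706) = sqrt(35002)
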